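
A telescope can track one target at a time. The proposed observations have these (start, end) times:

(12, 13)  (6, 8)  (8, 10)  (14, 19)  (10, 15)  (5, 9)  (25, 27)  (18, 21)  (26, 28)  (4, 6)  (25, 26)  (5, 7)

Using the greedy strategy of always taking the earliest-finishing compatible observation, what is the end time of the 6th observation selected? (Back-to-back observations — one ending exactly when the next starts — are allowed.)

26

Sorted by end: (4,6)  (5,7)  (6,8)  (5,9)  (8,10)  (12,13)  (10,15)  (14,19)  (18,21)  (25,26)  (25,27)  (26,28)
take (4,6); skip (5,7); take (6,8); take (8,10); take (12,13); skip (10,15); take (14,19); take (25,26); take (26,28).
Selected: (4,6) (6,8) (8,10) (12,13) (14,19) (25,26) (26,28)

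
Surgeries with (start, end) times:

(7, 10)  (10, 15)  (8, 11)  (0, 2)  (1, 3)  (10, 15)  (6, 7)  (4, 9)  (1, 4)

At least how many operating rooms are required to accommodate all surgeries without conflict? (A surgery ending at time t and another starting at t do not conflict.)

3

The answer is the maximum number of intervals overlapping at any instant.
Events (time:±→running): 0:+→1 1:+→2 1:+→3 … peak 3.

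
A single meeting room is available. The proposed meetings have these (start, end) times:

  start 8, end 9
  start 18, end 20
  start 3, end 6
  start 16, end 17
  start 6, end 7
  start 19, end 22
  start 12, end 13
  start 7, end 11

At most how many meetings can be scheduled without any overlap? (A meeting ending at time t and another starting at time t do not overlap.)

6

By end time: (3,6), (6,7), (8,9), (7,11), (12,13), (16,17), (18,20), (19,22).
Pick (3,6); next start ≥ 6 → (6,7); next start ≥ 7 → (8,9); next start ≥ 9 → (12,13); next start ≥ 13 → (16,17); next start ≥ 17 → (18,20).
Selected 6 meetings.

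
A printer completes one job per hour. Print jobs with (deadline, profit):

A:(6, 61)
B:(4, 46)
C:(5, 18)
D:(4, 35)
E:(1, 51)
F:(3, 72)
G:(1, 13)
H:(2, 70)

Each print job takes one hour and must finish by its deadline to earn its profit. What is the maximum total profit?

318

Take jobs in profit order; each goes to the latest open slot no later than its deadline.
Profit order: F=72 H=70 A=61 E=51 B=46 D=35 C=18 G=13
Assign: F→slot 3, H→slot 2, A→slot 6, E→slot 1, B→slot 4, D skipped, C→slot 5, G skipped.
Slots: [1:E] [2:H] [3:F] [4:B] [5:C] [6:A]
Profit = 51 + 70 + 72 + 46 + 18 + 61 = 318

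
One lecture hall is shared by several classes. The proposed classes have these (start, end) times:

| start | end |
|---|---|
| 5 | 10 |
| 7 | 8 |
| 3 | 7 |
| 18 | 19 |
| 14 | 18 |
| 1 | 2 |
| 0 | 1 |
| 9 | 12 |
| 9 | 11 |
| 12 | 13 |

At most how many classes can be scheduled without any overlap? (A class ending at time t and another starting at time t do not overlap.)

By end time: (0,1), (1,2), (3,7), (7,8), (5,10), (9,11), (9,12), (12,13), (14,18), (18,19).
Pick (0,1); next start ≥ 1 → (1,2); next start ≥ 2 → (3,7); next start ≥ 7 → (7,8); next start ≥ 8 → (9,11); next start ≥ 11 → (12,13); next start ≥ 13 → (14,18); next start ≥ 18 → (18,19).
Selected 8 classes.

8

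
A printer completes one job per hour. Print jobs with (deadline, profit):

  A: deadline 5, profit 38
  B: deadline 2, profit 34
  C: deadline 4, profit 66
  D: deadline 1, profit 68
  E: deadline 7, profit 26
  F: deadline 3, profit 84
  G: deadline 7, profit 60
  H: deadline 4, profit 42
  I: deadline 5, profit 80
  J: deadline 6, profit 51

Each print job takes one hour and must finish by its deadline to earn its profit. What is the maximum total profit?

Profit order: F=84 I=80 D=68 C=66 G=60 J=51 H=42 A=38 B=34 E=26
Assign: F→slot 3, I→slot 5, D→slot 1, C→slot 4, G→slot 7, J→slot 6, H→slot 2, A skipped, B skipped, E skipped.
Slots: [1:D] [2:H] [3:F] [4:C] [5:I] [6:J] [7:G]
Profit = 68 + 42 + 84 + 66 + 80 + 51 + 60 = 451

451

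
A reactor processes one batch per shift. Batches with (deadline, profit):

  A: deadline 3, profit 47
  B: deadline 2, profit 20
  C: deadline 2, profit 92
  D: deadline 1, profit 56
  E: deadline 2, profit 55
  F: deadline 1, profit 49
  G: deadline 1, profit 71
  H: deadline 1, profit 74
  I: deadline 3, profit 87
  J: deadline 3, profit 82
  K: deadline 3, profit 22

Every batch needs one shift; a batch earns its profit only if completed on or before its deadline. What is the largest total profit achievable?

261

Sort by profit descending; place each in the latest free slot ≤ its deadline.
Profit order: C=92 I=87 J=82 H=74 G=71 D=56 E=55 F=49 A=47 K=22 B=20
Assign: C→slot 2, I→slot 3, J→slot 1, H skipped, G skipped, D skipped, E skipped, F skipped, A skipped, K skipped, B skipped.
Slots: [1:J] [2:C] [3:I]
Profit = 82 + 92 + 87 = 261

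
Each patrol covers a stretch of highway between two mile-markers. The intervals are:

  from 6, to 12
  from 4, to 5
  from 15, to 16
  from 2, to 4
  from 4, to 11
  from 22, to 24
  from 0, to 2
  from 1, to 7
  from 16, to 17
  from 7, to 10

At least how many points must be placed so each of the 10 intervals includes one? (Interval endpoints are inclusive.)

5

Process intervals by earliest right end; each time one isn't hit yet, stab at its right endpoint.
By right end: [0,2]  [2,4]  [4,5]  [1,7]  [7,10]  [4,11]  [6,12]  [15,16]  [16,17]  [22,24]
[0,2] uncovered → point at 2; [4,5] uncovered → point at 5; [7,10] uncovered → point at 10; [15,16] uncovered → point at 16; [22,24] uncovered → point at 24.
Points: 2, 5, 10, 16, 24 (5 total).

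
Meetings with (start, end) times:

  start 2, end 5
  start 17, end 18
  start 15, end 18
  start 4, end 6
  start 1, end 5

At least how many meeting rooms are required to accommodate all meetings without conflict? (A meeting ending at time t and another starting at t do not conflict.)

Count concurrent intervals with a sweep; the peak is the room count.
starts: [1, 2, 4, 15, 17]
ends:   [5, 5, 6, 18, 18]
s1→1 s2→2 s4→3  — peak 3.

3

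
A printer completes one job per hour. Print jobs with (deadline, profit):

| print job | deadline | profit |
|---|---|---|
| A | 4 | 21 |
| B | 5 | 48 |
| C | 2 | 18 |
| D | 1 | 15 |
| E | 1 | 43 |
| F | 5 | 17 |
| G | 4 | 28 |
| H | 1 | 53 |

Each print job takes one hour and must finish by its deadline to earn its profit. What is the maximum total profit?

Sort by profit descending; place each in the latest free slot ≤ its deadline.
By profit: H(d1,53), B(d5,48), E(d1,43), G(d4,28), A(d4,21), C(d2,18), F(d5,17), D(d1,15)
H→slot 1; B→slot 5; E skipped; G→slot 4; A→slot 3; C→slot 2; F skipped; D skipped.
Profit = 53 + 18 + 21 + 28 + 48 = 168

168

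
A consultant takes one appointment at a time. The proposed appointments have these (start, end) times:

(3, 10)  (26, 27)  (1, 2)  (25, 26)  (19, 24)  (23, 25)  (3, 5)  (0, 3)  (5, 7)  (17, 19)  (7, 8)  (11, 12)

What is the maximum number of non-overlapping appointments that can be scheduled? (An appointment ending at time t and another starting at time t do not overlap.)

9

Sorted by end: (1,2)  (0,3)  (3,5)  (5,7)  (7,8)  (3,10)  (11,12)  (17,19)  (19,24)  (23,25)  (25,26)  (26,27)
take (1,2); take (3,5); take (5,7); take (7,8); take (11,12); take (17,19); take (19,24); skip (23,25); take (25,26); take (26,27).
Selected 9 appointments.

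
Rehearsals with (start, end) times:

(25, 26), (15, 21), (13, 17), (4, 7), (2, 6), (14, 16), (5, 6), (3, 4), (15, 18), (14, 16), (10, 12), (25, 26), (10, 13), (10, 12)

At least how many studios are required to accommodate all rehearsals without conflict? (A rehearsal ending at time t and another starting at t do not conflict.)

5

starts: [2, 3, 4, 5, 10, 10, 10, 13, 14, 14, 15, 15, 25, 25]
ends:   [4, 6, 6, 7, 12, 12, 13, 16, 16, 17, 18, 21, 26, 26]
s2→1 s3→2 e4→1 s4→2 s5→3 e6→2 e6→1 e7→0 s10→1 s10→2 s10→3 e12→2 e12→1 e13→0 s13→1 s14→2 s14→3 s15→4 s15→5  — peak 5.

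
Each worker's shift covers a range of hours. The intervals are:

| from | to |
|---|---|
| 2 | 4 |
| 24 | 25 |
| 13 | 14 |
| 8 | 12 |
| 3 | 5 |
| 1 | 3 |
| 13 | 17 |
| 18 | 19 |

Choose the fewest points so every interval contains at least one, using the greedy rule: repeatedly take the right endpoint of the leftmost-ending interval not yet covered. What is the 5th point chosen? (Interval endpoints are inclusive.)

25

Process intervals by earliest right end; each time one isn't hit yet, stab at its right endpoint.
By right end: [1,3]  [2,4]  [3,5]  [8,12]  [13,14]  [13,17]  [18,19]  [24,25]
[1,3] uncovered → point at 3; [8,12] uncovered → point at 12; [13,14] uncovered → point at 14; [18,19] uncovered → point at 19; [24,25] uncovered → point at 25.
Points: 3, 12, 14, 19, 25 (5 total).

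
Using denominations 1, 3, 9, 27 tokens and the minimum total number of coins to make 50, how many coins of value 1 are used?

2

50 − 1×27→23 − 2×9→5 − 1×3→2 − 2×1→0
Count of 1: 2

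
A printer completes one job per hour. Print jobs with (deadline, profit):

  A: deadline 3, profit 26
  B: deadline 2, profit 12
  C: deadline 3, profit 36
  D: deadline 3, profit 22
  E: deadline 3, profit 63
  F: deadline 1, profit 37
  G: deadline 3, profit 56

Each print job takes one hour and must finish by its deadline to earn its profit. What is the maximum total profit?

156

Profit order: E=63 G=56 F=37 C=36 A=26 D=22 B=12
Assign: E→slot 3, G→slot 2, F→slot 1, C skipped, A skipped, D skipped, B skipped.
Slots: [1:F] [2:G] [3:E]
Profit = 37 + 56 + 63 = 156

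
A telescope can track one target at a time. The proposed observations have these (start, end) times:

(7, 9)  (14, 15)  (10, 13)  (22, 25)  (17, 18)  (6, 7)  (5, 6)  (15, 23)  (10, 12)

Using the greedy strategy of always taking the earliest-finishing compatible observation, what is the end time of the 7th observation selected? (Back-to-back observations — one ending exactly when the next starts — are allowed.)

By end time: (5,6), (6,7), (7,9), (10,12), (10,13), (14,15), (17,18), (15,23), (22,25).
Pick (5,6); next start ≥ 6 → (6,7); next start ≥ 7 → (7,9); next start ≥ 9 → (10,12); next start ≥ 12 → (14,15); next start ≥ 15 → (17,18); next start ≥ 18 → (22,25).
Selected: (5,6) (6,7) (7,9) (10,12) (14,15) (17,18) (22,25)

25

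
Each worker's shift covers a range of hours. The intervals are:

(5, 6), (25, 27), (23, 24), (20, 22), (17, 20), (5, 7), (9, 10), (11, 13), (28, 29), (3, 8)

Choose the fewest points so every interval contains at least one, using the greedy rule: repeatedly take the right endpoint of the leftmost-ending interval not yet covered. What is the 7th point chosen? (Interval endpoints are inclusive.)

29

Process intervals by earliest right end; each time one isn't hit yet, stab at its right endpoint.
By right end: [5,6]  [5,7]  [3,8]  [9,10]  [11,13]  [17,20]  [20,22]  [23,24]  [25,27]  [28,29]
[5,6] uncovered → point at 6; [9,10] uncovered → point at 10; [11,13] uncovered → point at 13; [17,20] uncovered → point at 20; [23,24] uncovered → point at 24; [25,27] uncovered → point at 27; [28,29] uncovered → point at 29.
Points: 6, 10, 13, 20, 24, 27, 29 (7 total).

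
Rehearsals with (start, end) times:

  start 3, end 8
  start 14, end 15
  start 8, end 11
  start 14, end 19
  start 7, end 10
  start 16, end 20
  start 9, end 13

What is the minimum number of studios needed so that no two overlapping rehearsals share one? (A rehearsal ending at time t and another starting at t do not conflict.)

Count concurrent intervals with a sweep; the peak is the room count.
Events (time:±→running): 3:+→1 7:+→2 8:-→1 8:+→2 9:+→3 … peak 3.

3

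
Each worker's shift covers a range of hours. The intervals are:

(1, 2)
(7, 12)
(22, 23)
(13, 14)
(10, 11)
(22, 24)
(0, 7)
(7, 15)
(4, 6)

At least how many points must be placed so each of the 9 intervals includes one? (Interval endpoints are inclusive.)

Sort by right endpoint; whenever an interval is uncovered, place a point at its right end.
By right end: [1,2]  [4,6]  [0,7]  [10,11]  [7,12]  [13,14]  [7,15]  [22,23]  [22,24]
[1,2] uncovered → point at 2; [4,6] uncovered → point at 6; [10,11] uncovered → point at 11; [13,14] uncovered → point at 14; [22,23] uncovered → point at 23.
Points: 2, 6, 11, 14, 23 (5 total).

5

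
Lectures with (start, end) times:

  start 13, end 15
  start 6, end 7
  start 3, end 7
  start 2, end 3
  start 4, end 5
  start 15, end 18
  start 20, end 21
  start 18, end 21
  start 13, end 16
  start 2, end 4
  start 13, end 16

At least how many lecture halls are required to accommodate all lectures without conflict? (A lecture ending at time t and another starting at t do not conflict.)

The answer is the maximum number of intervals overlapping at any instant.
starts: [2, 2, 3, 4, 6, 13, 13, 13, 15, 18, 20]
ends:   [3, 4, 5, 7, 7, 15, 16, 16, 18, 21, 21]
s2→1 s2→2 e3→1 s3→2 e4→1 s4→2 e5→1 s6→2 e7→1 e7→0 s13→1 s13→2 s13→3  — peak 3.

3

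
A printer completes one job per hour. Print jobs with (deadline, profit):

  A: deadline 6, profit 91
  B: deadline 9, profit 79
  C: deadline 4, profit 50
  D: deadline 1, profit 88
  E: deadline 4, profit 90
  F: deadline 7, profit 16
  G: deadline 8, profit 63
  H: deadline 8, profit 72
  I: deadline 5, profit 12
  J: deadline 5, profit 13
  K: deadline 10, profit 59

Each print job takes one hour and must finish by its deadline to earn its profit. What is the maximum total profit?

621

Take jobs in profit order; each goes to the latest open slot no later than its deadline.
Profit order: A=91 E=90 D=88 B=79 H=72 G=63 K=59 C=50 F=16 J=13 I=12
Assign: A→slot 6, E→slot 4, D→slot 1, B→slot 9, H→slot 8, G→slot 7, K→slot 10, C→slot 3, F→slot 5, J→slot 2, I skipped.
Slots: [1:D] [2:J] [3:C] [4:E] [5:F] [6:A] [7:G] [8:H] [9:B] [10:K]
Profit = 88 + 13 + 50 + 90 + 16 + 91 + 63 + 72 + 79 + 59 = 621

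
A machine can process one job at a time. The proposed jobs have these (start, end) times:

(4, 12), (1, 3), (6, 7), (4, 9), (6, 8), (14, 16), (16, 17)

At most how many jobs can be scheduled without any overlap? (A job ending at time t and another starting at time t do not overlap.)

Sort by end time and greedily take each interval whose start is ≥ the last chosen end.
By end time: (1,3), (6,7), (6,8), (4,9), (4,12), (14,16), (16,17).
Pick (1,3); next start ≥ 3 → (6,7); next start ≥ 7 → (14,16); next start ≥ 16 → (16,17).
Selected 4 jobs.

4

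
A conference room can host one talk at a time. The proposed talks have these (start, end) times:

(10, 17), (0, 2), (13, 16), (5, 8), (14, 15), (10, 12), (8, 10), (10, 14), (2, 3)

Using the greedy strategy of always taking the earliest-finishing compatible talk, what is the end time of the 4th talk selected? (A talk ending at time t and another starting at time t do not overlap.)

10

By end time: (0,2), (2,3), (5,8), (8,10), (10,12), (10,14), (14,15), (13,16), (10,17).
Pick (0,2); next start ≥ 2 → (2,3); next start ≥ 3 → (5,8); next start ≥ 8 → (8,10); next start ≥ 10 → (10,12); next start ≥ 12 → (14,15).
Selected: (0,2) (2,3) (5,8) (8,10) (10,12) (14,15)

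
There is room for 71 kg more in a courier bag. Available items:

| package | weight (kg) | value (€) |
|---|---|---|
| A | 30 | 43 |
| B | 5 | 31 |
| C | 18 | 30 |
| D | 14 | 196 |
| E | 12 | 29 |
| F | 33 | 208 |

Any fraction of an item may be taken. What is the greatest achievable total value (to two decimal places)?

475.67

Greedy by value/weight ratio, highest first.
Ratios (sorted): D 14.00, F 6.30, B 6.20, E 2.42, C 1.67, A 1.43
take D (14 @ 196); take F (33 @ 208); take B (5 @ 31); take E (12 @ 29); take 7/18 of C → 11.67. Capacity used 71/71.
Total value = 475.67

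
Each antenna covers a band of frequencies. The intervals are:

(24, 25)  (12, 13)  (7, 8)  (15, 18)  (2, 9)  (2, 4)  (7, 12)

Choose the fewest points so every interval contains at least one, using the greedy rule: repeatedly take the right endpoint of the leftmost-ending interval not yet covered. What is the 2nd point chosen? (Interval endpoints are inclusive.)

Sort by right endpoint; whenever an interval is uncovered, place a point at its right end.
By right end: [2,4]  [7,8]  [2,9]  [7,12]  [12,13]  [15,18]  [24,25]
[2,4] uncovered → point at 4; [7,8] uncovered → point at 8; [12,13] uncovered → point at 13; [15,18] uncovered → point at 18; [24,25] uncovered → point at 25.
Points: 4, 8, 13, 18, 25 (5 total).

8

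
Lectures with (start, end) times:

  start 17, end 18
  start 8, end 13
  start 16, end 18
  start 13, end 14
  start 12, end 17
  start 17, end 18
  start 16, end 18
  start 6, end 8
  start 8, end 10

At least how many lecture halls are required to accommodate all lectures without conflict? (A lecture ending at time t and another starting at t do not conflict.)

4

Events (time:±→running): 6:+→1 8:-→0 8:+→1 8:+→2 10:-→1 12:+→2 13:-→1 13:+→2 14:-→1 16:+→2 16:+→3 17:-→2 17:+→3 17:+→4 … peak 4.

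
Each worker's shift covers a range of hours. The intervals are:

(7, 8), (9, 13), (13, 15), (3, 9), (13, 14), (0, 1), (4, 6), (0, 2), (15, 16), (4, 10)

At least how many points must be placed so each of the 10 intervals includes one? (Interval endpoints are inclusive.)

Sorted: [0,1] [0,2] [4,6] [7,8] [3,9] [4,10] [9,13] [13,14] [13,15] [15,16]
{[0,1],[0,2]} hit by 1; {[4,6]} hit by 6; {[7,8],[3,9],[4,10]} hit by 8; {[9,13],[13,14],[13,15]} hit by 13; {[15,16]} hit by 16.
Points: 1, 6, 8, 13, 16 (5 total).

5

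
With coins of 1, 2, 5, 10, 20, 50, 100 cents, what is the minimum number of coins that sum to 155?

155 = 1×100 + 1×50 + 1×5
Total coins = 1 + 1 + 1 = 3

3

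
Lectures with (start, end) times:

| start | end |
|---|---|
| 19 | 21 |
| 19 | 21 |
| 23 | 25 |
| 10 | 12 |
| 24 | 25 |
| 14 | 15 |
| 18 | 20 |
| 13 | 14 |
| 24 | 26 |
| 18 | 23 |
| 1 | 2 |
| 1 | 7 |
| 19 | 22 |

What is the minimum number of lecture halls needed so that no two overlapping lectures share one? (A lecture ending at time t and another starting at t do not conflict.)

5

starts: [1, 1, 10, 13, 14, 18, 18, 19, 19, 19, 23, 24, 24]
ends:   [2, 7, 12, 14, 15, 20, 21, 21, 22, 23, 25, 25, 26]
s1→1 s1→2 e2→1 e7→0 s10→1 e12→0 s13→1 e14→0 s14→1 e15→0 s18→1 s18→2 s19→3 s19→4 s19→5  — peak 5.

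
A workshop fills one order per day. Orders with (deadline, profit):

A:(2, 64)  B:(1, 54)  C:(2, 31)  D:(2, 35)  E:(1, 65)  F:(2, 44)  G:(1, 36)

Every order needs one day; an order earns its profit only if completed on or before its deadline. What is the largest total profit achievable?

Sort by profit descending; place each in the latest free slot ≤ its deadline.
Profit order: E=65 A=64 B=54 F=44 G=36 D=35 C=31
Assign: E→slot 1, A→slot 2, B skipped, F skipped, G skipped, D skipped, C skipped.
Slots: [1:E] [2:A]
Profit = 65 + 64 = 129

129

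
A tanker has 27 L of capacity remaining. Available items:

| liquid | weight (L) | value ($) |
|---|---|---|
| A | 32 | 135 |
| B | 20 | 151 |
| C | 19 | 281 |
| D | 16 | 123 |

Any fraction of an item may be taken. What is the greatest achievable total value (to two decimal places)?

342.50

Ratios (sorted): C 14.79, D 7.69, B 7.55, A 4.22
take C (19 @ 281); take 8/16 of D → 61.50. Capacity used 27/27.
Total value = 342.50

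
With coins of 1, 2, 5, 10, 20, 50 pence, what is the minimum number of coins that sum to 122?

4

Greedy: take as many of the largest coin as possible, then repeat with the remainder.
122 − 2×50→22 − 1×20→2 − 1×2→0
Total coins = 2 + 1 + 1 = 4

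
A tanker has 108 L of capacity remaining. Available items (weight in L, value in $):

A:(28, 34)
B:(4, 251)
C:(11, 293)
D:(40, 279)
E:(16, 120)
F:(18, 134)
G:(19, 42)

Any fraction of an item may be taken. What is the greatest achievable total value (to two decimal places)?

Ratios (sorted): B 62.75, C 26.64, E 7.50, F 7.44, D 6.97, G 2.21, A 1.21
take B (4 @ 251); take C (11 @ 293); take E (16 @ 120); take F (18 @ 134); take D (40 @ 279); take G (19 @ 42). Capacity used 108/108.
Total value = 1119.00

1119.00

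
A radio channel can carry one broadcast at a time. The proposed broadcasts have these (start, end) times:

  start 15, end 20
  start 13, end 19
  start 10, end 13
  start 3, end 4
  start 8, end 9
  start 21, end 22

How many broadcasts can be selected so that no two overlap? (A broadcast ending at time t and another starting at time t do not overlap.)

5

Order by finish time; keep every interval that doesn't clash with the previous kept one.
Sorted by end: (3,4)  (8,9)  (10,13)  (13,19)  (15,20)  (21,22)
take (3,4); take (8,9); take (10,13); take (13,19); skip (15,20); take (21,22).
Selected 5 broadcasts.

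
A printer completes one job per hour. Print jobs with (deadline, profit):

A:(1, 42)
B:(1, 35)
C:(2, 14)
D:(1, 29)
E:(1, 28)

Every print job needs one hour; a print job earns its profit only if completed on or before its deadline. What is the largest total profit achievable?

56

Take jobs in profit order; each goes to the latest open slot no later than its deadline.
Profit order: A=42 B=35 D=29 E=28 C=14
Assign: A→slot 1, B skipped, D skipped, E skipped, C→slot 2.
Slots: [1:A] [2:C]
Profit = 42 + 14 = 56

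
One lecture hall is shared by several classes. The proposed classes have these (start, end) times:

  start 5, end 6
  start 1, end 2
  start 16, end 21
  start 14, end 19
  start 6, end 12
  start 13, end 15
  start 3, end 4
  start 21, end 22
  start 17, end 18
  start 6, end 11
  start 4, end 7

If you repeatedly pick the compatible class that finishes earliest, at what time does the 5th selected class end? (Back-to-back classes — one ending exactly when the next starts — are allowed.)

15

Greedy by earliest finish: after sorting by end time, pick each interval compatible with the last pick.
Sorted by end: (1,2)  (3,4)  (5,6)  (4,7)  (6,11)  (6,12)  (13,15)  (17,18)  (14,19)  (16,21)  (21,22)
take (1,2); take (3,4); take (5,6); skip (4,7); take (6,11); skip (6,12); take (13,15); take (17,18); skip (14,19); take (21,22).
Selected: (1,2) (3,4) (5,6) (6,11) (13,15) (17,18) (21,22)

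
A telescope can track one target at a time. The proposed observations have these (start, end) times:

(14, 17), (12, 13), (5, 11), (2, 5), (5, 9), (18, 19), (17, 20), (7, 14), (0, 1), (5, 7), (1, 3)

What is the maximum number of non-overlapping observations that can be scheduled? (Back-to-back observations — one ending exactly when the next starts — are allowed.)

Greedy by earliest finish: after sorting by end time, pick each interval compatible with the last pick.
By end time: (0,1), (1,3), (2,5), (5,7), (5,9), (5,11), (12,13), (7,14), (14,17), (18,19), (17,20).
Pick (0,1); next start ≥ 1 → (1,3); next start ≥ 3 → (5,7); next start ≥ 7 → (12,13); next start ≥ 13 → (14,17); next start ≥ 17 → (18,19).
Selected 6 observations.

6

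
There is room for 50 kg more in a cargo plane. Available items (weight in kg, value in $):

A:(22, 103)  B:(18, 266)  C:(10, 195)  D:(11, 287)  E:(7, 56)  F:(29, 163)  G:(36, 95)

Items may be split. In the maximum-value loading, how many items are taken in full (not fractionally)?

Order: D (287/11=26.09) > C (195/10=19.50) > B (266/18=14.78) > E (56/7=8.00) > F (163/29=5.62) > A (103/22=4.68) > G (95/36=2.64)
Fill: take D (11 @ 287) → take C (10 @ 195) → take B (18 @ 266) → take E (7 @ 56) → take 4/29 of F → 22.48; 50/50 used.
4 item(s) taken whole; one partial (take 4/29 of F).

4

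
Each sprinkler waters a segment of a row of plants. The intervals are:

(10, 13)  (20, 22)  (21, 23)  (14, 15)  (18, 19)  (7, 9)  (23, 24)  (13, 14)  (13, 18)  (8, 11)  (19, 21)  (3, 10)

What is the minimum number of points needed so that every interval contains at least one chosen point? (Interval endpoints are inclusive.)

Sort by right endpoint; whenever an interval is uncovered, place a point at its right end.
By right end: [7,9]  [3,10]  [8,11]  [10,13]  [13,14]  [14,15]  [13,18]  [18,19]  [19,21]  [20,22]  [21,23]  [23,24]
[7,9] uncovered → point at 9; [10,13] uncovered → point at 13; [14,15] uncovered → point at 15; [18,19] uncovered → point at 19; [20,22] uncovered → point at 22; [23,24] uncovered → point at 24.
Points: 9, 13, 15, 19, 22, 24 (6 total).

6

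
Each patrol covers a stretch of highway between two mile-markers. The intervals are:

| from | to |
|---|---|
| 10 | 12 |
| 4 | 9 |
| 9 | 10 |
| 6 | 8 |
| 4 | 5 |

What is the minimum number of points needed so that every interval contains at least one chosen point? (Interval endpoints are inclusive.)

Sorted: [4,5] [6,8] [4,9] [9,10] [10,12]
{[4,5]} hit by 5; {[6,8],[4,9]} hit by 8; {[9,10],[10,12]} hit by 10.
Points: 5, 8, 10 (3 total).

3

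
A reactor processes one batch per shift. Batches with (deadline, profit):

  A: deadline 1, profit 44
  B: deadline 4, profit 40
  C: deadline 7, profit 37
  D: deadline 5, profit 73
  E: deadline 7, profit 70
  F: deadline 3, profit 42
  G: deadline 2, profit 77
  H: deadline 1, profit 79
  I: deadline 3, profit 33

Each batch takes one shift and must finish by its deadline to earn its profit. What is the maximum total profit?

418

Sort by profit descending; place each in the latest free slot ≤ its deadline.
Profit order: H=79 G=77 D=73 E=70 A=44 F=42 B=40 C=37 I=33
Assign: H→slot 1, G→slot 2, D→slot 5, E→slot 7, A skipped, F→slot 3, B→slot 4, C→slot 6, I skipped.
Slots: [1:H] [2:G] [3:F] [4:B] [5:D] [6:C] [7:E]
Profit = 79 + 77 + 42 + 40 + 73 + 37 + 70 = 418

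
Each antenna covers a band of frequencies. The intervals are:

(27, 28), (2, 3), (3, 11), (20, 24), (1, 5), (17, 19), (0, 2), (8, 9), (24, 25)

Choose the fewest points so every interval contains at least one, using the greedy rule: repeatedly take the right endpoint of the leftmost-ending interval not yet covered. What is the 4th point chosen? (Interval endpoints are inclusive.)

Process intervals by earliest right end; each time one isn't hit yet, stab at its right endpoint.
Sorted: [0,2] [2,3] [1,5] [8,9] [3,11] [17,19] [20,24] [24,25] [27,28]
{[0,2],[2,3],[1,5]} hit by 2; {[8,9],[3,11]} hit by 9; {[17,19]} hit by 19; {[20,24],[24,25]} hit by 24; {[27,28]} hit by 28.
Points: 2, 9, 19, 24, 28 (5 total).

24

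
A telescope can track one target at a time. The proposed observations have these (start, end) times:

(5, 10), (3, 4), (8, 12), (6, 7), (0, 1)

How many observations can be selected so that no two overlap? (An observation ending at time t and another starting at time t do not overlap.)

4

Sort by end time and greedily take each interval whose start is ≥ the last chosen end.
Sorted by end: (0,1)  (3,4)  (6,7)  (5,10)  (8,12)
take (0,1); take (3,4); take (6,7); take (8,12).
Selected 4 observations.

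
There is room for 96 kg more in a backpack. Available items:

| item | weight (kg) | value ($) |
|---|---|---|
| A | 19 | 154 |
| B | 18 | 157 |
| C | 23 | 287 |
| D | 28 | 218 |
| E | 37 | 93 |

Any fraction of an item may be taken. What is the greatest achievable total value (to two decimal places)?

836.11

Order: C (287/23=12.48) > B (157/18=8.72) > A (154/19=8.11) > D (218/28=7.79) > E (93/37=2.51)
Fill: take C (23 @ 287) → take B (18 @ 157) → take A (19 @ 154) → take D (28 @ 218) → take 8/37 of E → 20.11; 96/96 used.
Total value = 836.11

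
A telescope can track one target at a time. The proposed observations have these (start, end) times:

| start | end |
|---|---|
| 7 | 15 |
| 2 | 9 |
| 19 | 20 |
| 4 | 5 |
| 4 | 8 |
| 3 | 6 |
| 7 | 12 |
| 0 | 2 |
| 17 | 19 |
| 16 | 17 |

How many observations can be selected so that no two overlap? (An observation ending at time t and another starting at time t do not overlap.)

6

Order by finish time; keep every interval that doesn't clash with the previous kept one.
By end time: (0,2), (4,5), (3,6), (4,8), (2,9), (7,12), (7,15), (16,17), (17,19), (19,20).
Pick (0,2); next start ≥ 2 → (4,5); next start ≥ 5 → (7,12); next start ≥ 12 → (16,17); next start ≥ 17 → (17,19); next start ≥ 19 → (19,20).
Selected 6 observations.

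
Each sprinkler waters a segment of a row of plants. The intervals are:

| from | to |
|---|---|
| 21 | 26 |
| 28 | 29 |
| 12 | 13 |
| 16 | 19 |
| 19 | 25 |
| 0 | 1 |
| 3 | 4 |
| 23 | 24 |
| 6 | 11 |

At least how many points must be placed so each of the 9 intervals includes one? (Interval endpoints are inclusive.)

By right end: [0,1]  [3,4]  [6,11]  [12,13]  [16,19]  [23,24]  [19,25]  [21,26]  [28,29]
[0,1] uncovered → point at 1; [3,4] uncovered → point at 4; [6,11] uncovered → point at 11; [12,13] uncovered → point at 13; [16,19] uncovered → point at 19; [23,24] uncovered → point at 24; [28,29] uncovered → point at 29.
Points: 1, 4, 11, 13, 19, 24, 29 (7 total).

7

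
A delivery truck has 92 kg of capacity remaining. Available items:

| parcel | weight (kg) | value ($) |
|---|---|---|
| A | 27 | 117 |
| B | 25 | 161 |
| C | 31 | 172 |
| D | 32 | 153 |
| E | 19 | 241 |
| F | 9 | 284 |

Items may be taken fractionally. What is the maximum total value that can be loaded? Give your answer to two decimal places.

896.25

Sort by value per unit weight and fill in that order.
Order: F (284/9=31.56) > E (241/19=12.68) > B (161/25=6.44) > C (172/31=5.55) > D (153/32=4.78) > A (117/27=4.33)
Fill: take F (9 @ 284) → take E (19 @ 241) → take B (25 @ 161) → take C (31 @ 172) → take 8/32 of D → 38.25; 92/92 used.
Total value = 896.25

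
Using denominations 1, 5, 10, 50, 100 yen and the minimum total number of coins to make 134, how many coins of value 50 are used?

Use the largest denomination that fits, subtract, and repeat.
134 = 1×100 + 3×10 + 4×1
Count of 50: 0

0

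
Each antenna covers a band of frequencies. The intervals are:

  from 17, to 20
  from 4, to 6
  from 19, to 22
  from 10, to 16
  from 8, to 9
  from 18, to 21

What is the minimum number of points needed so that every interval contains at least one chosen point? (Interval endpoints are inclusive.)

4

Process intervals by earliest right end; each time one isn't hit yet, stab at its right endpoint.
Sorted: [4,6] [8,9] [10,16] [17,20] [18,21] [19,22]
{[4,6]} hit by 6; {[8,9]} hit by 9; {[10,16]} hit by 16; {[17,20],[18,21],[19,22]} hit by 20.
Points: 6, 9, 16, 20 (4 total).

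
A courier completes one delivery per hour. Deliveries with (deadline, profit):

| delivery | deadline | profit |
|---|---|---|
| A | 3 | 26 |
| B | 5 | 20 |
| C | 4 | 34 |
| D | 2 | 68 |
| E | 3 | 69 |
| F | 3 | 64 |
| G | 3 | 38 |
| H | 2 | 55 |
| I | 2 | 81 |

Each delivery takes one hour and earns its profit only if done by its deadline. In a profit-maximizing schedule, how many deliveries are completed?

5

By profit: I(d2,81), E(d3,69), D(d2,68), F(d3,64), H(d2,55), G(d3,38), C(d4,34), A(d3,26), B(d5,20)
I→slot 2; E→slot 3; D→slot 1; F skipped; H skipped; G skipped; C→slot 4; A skipped; B→slot 5.
5 of 9 scheduled.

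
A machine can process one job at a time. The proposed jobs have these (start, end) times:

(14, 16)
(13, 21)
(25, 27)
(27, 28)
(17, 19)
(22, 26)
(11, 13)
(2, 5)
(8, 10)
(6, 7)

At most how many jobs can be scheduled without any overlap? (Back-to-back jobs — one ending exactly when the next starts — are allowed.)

8

Order by finish time; keep every interval that doesn't clash with the previous kept one.
By end time: (2,5), (6,7), (8,10), (11,13), (14,16), (17,19), (13,21), (22,26), (25,27), (27,28).
Pick (2,5); next start ≥ 5 → (6,7); next start ≥ 7 → (8,10); next start ≥ 10 → (11,13); next start ≥ 13 → (14,16); next start ≥ 16 → (17,19); next start ≥ 19 → (22,26); next start ≥ 26 → (27,28).
Selected 8 jobs.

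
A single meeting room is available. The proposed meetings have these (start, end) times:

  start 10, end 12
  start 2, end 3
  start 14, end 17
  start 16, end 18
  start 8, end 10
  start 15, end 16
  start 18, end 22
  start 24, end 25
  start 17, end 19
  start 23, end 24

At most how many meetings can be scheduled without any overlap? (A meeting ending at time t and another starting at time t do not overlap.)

By end time: (2,3), (8,10), (10,12), (15,16), (14,17), (16,18), (17,19), (18,22), (23,24), (24,25).
Pick (2,3); next start ≥ 3 → (8,10); next start ≥ 10 → (10,12); next start ≥ 12 → (15,16); next start ≥ 16 → (16,18); next start ≥ 18 → (18,22); next start ≥ 22 → (23,24); next start ≥ 24 → (24,25).
Selected 8 meetings.

8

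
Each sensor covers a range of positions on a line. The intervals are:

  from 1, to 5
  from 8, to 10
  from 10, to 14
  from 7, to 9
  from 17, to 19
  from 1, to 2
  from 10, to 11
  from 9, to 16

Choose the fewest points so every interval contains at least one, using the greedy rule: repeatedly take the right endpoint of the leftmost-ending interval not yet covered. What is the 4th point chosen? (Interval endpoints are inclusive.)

19

Sorted: [1,2] [1,5] [7,9] [8,10] [10,11] [10,14] [9,16] [17,19]
{[1,2],[1,5]} hit by 2; {[7,9],[8,10]} hit by 9; {[10,11],[10,14],[9,16]} hit by 11; {[17,19]} hit by 19.
Points: 2, 9, 11, 19 (4 total).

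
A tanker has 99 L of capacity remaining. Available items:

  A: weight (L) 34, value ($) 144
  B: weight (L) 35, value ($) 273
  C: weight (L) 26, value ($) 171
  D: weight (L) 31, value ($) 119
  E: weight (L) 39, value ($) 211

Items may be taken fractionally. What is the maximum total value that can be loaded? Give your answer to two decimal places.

Ratios (sorted): B 7.80, C 6.58, E 5.41, A 4.24, D 3.84
take B (35 @ 273); take C (26 @ 171); take 38/39 of E → 205.59. Capacity used 99/99.
Total value = 649.59

649.59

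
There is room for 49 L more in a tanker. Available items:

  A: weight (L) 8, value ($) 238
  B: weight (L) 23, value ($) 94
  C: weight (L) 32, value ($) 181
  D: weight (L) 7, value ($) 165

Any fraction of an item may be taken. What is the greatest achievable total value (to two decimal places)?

592.17

Ratios (sorted): A 29.75, D 23.57, C 5.66, B 4.09
take A (8 @ 238); take D (7 @ 165); take C (32 @ 181); take 2/23 of B → 8.17. Capacity used 49/49.
Total value = 592.17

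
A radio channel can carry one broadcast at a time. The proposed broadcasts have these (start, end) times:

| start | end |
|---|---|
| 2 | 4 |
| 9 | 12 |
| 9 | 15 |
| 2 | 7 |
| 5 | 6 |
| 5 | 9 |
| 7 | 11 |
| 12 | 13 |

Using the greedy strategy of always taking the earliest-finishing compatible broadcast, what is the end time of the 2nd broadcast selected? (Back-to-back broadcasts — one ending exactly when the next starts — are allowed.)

6

Sorted by end: (2,4)  (5,6)  (2,7)  (5,9)  (7,11)  (9,12)  (12,13)  (9,15)
take (2,4); take (5,6); skip (5,9); take (7,11); take (12,13).
Selected: (2,4) (5,6) (7,11) (12,13)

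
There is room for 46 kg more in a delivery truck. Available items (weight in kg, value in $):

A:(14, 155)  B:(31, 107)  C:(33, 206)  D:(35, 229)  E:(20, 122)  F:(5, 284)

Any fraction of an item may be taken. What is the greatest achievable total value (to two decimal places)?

615.66

Greedy by value/weight ratio, highest first.
Order: F (284/5=56.80) > A (155/14=11.07) > D (229/35=6.54) > C (206/33=6.24) > E (122/20=6.10) > B (107/31=3.45)
Fill: take F (5 @ 284) → take A (14 @ 155) → take 27/35 of D → 176.66; 46/46 used.
Total value = 615.66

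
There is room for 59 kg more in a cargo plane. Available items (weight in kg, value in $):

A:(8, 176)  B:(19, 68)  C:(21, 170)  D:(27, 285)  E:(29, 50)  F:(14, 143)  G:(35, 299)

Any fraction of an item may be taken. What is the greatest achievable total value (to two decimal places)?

689.43

Sort by value per unit weight and fill in that order.
Order: A (176/8=22.00) > D (285/27=10.56) > F (143/14=10.21) > G (299/35=8.54) > C (170/21=8.10) > B (68/19=3.58) > E (50/29=1.72)
Fill: take A (8 @ 176) → take D (27 @ 285) → take F (14 @ 143) → take 10/35 of G → 85.43; 59/59 used.
Total value = 689.43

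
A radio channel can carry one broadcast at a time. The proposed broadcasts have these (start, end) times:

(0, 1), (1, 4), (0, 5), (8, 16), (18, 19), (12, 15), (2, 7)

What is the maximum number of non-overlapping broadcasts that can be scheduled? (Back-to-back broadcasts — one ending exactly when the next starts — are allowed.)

4

By end time: (0,1), (1,4), (0,5), (2,7), (12,15), (8,16), (18,19).
Pick (0,1); next start ≥ 1 → (1,4); next start ≥ 4 → (12,15); next start ≥ 15 → (18,19).
Selected 4 broadcasts.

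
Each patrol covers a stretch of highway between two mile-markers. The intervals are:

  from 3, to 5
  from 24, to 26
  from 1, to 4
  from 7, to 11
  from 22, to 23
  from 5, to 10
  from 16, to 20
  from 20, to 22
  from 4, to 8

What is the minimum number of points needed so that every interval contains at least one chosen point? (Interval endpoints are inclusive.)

Process intervals by earliest right end; each time one isn't hit yet, stab at its right endpoint.
By right end: [1,4]  [3,5]  [4,8]  [5,10]  [7,11]  [16,20]  [20,22]  [22,23]  [24,26]
[1,4] uncovered → point at 4; [5,10] uncovered → point at 10; [16,20] uncovered → point at 20; [22,23] uncovered → point at 23; [24,26] uncovered → point at 26.
Points: 4, 10, 20, 23, 26 (5 total).

5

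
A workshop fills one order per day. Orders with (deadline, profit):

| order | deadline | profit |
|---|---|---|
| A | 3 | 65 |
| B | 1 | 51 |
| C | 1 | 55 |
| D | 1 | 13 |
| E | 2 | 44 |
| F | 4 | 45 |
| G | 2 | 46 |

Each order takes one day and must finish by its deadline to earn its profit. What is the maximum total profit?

Profit order: A=65 C=55 B=51 G=46 F=45 E=44 D=13
Assign: A→slot 3, C→slot 1, B skipped, G→slot 2, F→slot 4, E skipped, D skipped.
Slots: [1:C] [2:G] [3:A] [4:F]
Profit = 55 + 46 + 65 + 45 = 211

211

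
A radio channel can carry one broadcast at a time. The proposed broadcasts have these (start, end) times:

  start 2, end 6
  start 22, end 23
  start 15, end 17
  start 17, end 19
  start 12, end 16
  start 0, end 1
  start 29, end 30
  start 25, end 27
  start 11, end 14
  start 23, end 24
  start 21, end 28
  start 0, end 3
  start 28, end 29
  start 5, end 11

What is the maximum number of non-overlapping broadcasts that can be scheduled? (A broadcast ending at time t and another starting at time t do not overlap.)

10

Sort by end time and greedily take each interval whose start is ≥ the last chosen end.
Sorted by end: (0,1)  (0,3)  (2,6)  (5,11)  (11,14)  (12,16)  (15,17)  (17,19)  (22,23)  (23,24)  (25,27)  (21,28)  (28,29)  (29,30)
take (0,1); take (2,6); take (11,14); take (15,17); take (17,19); take (22,23); take (23,24); take (25,27); take (28,29); take (29,30).
Selected 10 broadcasts.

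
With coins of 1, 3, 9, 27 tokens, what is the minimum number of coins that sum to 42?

Greedy: take as many of the largest coin as possible, then repeat with the remainder.
42 = 1×27 + 1×9 + 2×3
Total coins = 1 + 1 + 2 = 4

4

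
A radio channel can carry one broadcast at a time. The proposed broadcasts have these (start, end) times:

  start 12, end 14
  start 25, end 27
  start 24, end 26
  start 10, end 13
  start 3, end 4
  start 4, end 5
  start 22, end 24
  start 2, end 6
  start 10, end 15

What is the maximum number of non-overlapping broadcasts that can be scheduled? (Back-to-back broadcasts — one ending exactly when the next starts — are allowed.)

5

Sorted by end: (3,4)  (4,5)  (2,6)  (10,13)  (12,14)  (10,15)  (22,24)  (24,26)  (25,27)
take (3,4); take (4,5); take (10,13); skip (10,15); take (22,24); take (24,26).
Selected 5 broadcasts.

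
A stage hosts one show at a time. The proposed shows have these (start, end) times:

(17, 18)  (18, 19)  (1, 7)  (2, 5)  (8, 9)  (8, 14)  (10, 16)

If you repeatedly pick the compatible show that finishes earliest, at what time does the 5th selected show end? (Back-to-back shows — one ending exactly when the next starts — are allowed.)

19

Sort by end time and greedily take each interval whose start is ≥ the last chosen end.
By end time: (2,5), (1,7), (8,9), (8,14), (10,16), (17,18), (18,19).
Pick (2,5); next start ≥ 5 → (8,9); next start ≥ 9 → (10,16); next start ≥ 16 → (17,18); next start ≥ 18 → (18,19).
Selected: (2,5) (8,9) (10,16) (17,18) (18,19)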